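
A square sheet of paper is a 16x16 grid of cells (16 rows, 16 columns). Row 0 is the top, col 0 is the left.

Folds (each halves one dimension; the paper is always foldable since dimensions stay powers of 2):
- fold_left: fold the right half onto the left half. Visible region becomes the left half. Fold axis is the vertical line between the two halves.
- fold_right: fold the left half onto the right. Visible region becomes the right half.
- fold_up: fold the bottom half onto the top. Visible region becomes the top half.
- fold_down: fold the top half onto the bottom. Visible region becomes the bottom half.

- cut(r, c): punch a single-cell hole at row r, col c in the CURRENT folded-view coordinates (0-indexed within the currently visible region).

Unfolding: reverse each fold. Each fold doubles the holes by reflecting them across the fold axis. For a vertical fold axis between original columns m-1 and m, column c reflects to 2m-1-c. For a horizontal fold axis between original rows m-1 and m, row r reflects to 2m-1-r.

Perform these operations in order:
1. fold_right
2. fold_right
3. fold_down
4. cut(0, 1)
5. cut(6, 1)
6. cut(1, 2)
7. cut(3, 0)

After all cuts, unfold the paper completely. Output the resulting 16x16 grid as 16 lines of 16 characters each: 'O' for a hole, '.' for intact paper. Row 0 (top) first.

Op 1 fold_right: fold axis v@8; visible region now rows[0,16) x cols[8,16) = 16x8
Op 2 fold_right: fold axis v@12; visible region now rows[0,16) x cols[12,16) = 16x4
Op 3 fold_down: fold axis h@8; visible region now rows[8,16) x cols[12,16) = 8x4
Op 4 cut(0, 1): punch at orig (8,13); cuts so far [(8, 13)]; region rows[8,16) x cols[12,16) = 8x4
Op 5 cut(6, 1): punch at orig (14,13); cuts so far [(8, 13), (14, 13)]; region rows[8,16) x cols[12,16) = 8x4
Op 6 cut(1, 2): punch at orig (9,14); cuts so far [(8, 13), (9, 14), (14, 13)]; region rows[8,16) x cols[12,16) = 8x4
Op 7 cut(3, 0): punch at orig (11,12); cuts so far [(8, 13), (9, 14), (11, 12), (14, 13)]; region rows[8,16) x cols[12,16) = 8x4
Unfold 1 (reflect across h@8): 8 holes -> [(1, 13), (4, 12), (6, 14), (7, 13), (8, 13), (9, 14), (11, 12), (14, 13)]
Unfold 2 (reflect across v@12): 16 holes -> [(1, 10), (1, 13), (4, 11), (4, 12), (6, 9), (6, 14), (7, 10), (7, 13), (8, 10), (8, 13), (9, 9), (9, 14), (11, 11), (11, 12), (14, 10), (14, 13)]
Unfold 3 (reflect across v@8): 32 holes -> [(1, 2), (1, 5), (1, 10), (1, 13), (4, 3), (4, 4), (4, 11), (4, 12), (6, 1), (6, 6), (6, 9), (6, 14), (7, 2), (7, 5), (7, 10), (7, 13), (8, 2), (8, 5), (8, 10), (8, 13), (9, 1), (9, 6), (9, 9), (9, 14), (11, 3), (11, 4), (11, 11), (11, 12), (14, 2), (14, 5), (14, 10), (14, 13)]

Answer: ................
..O..O....O..O..
................
................
...OO......OO...
................
.O....O..O....O.
..O..O....O..O..
..O..O....O..O..
.O....O..O....O.
................
...OO......OO...
................
................
..O..O....O..O..
................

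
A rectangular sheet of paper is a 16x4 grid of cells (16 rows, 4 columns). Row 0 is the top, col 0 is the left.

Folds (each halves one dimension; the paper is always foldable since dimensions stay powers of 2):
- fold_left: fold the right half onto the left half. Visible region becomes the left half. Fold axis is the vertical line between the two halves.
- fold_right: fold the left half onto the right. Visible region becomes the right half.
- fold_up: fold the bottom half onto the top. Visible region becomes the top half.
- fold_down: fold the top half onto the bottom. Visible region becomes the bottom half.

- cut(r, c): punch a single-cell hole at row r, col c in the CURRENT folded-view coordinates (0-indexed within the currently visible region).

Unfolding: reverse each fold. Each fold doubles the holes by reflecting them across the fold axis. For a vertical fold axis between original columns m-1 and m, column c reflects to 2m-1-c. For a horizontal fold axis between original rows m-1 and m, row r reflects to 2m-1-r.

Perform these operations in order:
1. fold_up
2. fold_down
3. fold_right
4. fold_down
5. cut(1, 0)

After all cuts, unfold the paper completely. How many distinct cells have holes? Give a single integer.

Op 1 fold_up: fold axis h@8; visible region now rows[0,8) x cols[0,4) = 8x4
Op 2 fold_down: fold axis h@4; visible region now rows[4,8) x cols[0,4) = 4x4
Op 3 fold_right: fold axis v@2; visible region now rows[4,8) x cols[2,4) = 4x2
Op 4 fold_down: fold axis h@6; visible region now rows[6,8) x cols[2,4) = 2x2
Op 5 cut(1, 0): punch at orig (7,2); cuts so far [(7, 2)]; region rows[6,8) x cols[2,4) = 2x2
Unfold 1 (reflect across h@6): 2 holes -> [(4, 2), (7, 2)]
Unfold 2 (reflect across v@2): 4 holes -> [(4, 1), (4, 2), (7, 1), (7, 2)]
Unfold 3 (reflect across h@4): 8 holes -> [(0, 1), (0, 2), (3, 1), (3, 2), (4, 1), (4, 2), (7, 1), (7, 2)]
Unfold 4 (reflect across h@8): 16 holes -> [(0, 1), (0, 2), (3, 1), (3, 2), (4, 1), (4, 2), (7, 1), (7, 2), (8, 1), (8, 2), (11, 1), (11, 2), (12, 1), (12, 2), (15, 1), (15, 2)]

Answer: 16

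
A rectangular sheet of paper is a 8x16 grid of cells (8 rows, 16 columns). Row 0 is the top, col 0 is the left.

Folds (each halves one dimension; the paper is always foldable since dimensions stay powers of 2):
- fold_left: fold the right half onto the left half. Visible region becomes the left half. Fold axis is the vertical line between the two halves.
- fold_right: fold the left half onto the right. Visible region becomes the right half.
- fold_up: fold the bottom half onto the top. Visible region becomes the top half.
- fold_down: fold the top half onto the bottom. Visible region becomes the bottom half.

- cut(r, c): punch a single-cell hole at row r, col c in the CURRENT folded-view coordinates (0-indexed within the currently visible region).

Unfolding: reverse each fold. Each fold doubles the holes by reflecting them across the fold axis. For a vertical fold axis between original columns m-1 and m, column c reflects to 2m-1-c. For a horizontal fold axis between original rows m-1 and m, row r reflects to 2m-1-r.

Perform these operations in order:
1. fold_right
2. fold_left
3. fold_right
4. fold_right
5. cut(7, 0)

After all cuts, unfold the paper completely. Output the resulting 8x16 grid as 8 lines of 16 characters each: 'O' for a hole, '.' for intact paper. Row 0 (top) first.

Answer: ................
................
................
................
................
................
................
OOOOOOOOOOOOOOOO

Derivation:
Op 1 fold_right: fold axis v@8; visible region now rows[0,8) x cols[8,16) = 8x8
Op 2 fold_left: fold axis v@12; visible region now rows[0,8) x cols[8,12) = 8x4
Op 3 fold_right: fold axis v@10; visible region now rows[0,8) x cols[10,12) = 8x2
Op 4 fold_right: fold axis v@11; visible region now rows[0,8) x cols[11,12) = 8x1
Op 5 cut(7, 0): punch at orig (7,11); cuts so far [(7, 11)]; region rows[0,8) x cols[11,12) = 8x1
Unfold 1 (reflect across v@11): 2 holes -> [(7, 10), (7, 11)]
Unfold 2 (reflect across v@10): 4 holes -> [(7, 8), (7, 9), (7, 10), (7, 11)]
Unfold 3 (reflect across v@12): 8 holes -> [(7, 8), (7, 9), (7, 10), (7, 11), (7, 12), (7, 13), (7, 14), (7, 15)]
Unfold 4 (reflect across v@8): 16 holes -> [(7, 0), (7, 1), (7, 2), (7, 3), (7, 4), (7, 5), (7, 6), (7, 7), (7, 8), (7, 9), (7, 10), (7, 11), (7, 12), (7, 13), (7, 14), (7, 15)]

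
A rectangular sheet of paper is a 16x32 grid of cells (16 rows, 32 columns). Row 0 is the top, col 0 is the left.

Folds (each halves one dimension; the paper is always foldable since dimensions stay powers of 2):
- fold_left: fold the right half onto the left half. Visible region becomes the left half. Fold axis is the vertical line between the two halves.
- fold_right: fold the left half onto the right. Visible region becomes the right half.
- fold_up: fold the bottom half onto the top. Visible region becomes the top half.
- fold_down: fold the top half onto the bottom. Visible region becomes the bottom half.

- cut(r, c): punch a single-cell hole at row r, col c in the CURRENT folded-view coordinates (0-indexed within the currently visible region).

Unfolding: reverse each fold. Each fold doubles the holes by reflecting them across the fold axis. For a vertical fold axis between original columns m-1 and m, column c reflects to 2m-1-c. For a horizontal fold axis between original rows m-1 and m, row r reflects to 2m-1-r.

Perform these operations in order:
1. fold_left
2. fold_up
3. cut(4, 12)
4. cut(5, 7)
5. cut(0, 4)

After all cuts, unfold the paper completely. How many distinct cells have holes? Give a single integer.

Answer: 12

Derivation:
Op 1 fold_left: fold axis v@16; visible region now rows[0,16) x cols[0,16) = 16x16
Op 2 fold_up: fold axis h@8; visible region now rows[0,8) x cols[0,16) = 8x16
Op 3 cut(4, 12): punch at orig (4,12); cuts so far [(4, 12)]; region rows[0,8) x cols[0,16) = 8x16
Op 4 cut(5, 7): punch at orig (5,7); cuts so far [(4, 12), (5, 7)]; region rows[0,8) x cols[0,16) = 8x16
Op 5 cut(0, 4): punch at orig (0,4); cuts so far [(0, 4), (4, 12), (5, 7)]; region rows[0,8) x cols[0,16) = 8x16
Unfold 1 (reflect across h@8): 6 holes -> [(0, 4), (4, 12), (5, 7), (10, 7), (11, 12), (15, 4)]
Unfold 2 (reflect across v@16): 12 holes -> [(0, 4), (0, 27), (4, 12), (4, 19), (5, 7), (5, 24), (10, 7), (10, 24), (11, 12), (11, 19), (15, 4), (15, 27)]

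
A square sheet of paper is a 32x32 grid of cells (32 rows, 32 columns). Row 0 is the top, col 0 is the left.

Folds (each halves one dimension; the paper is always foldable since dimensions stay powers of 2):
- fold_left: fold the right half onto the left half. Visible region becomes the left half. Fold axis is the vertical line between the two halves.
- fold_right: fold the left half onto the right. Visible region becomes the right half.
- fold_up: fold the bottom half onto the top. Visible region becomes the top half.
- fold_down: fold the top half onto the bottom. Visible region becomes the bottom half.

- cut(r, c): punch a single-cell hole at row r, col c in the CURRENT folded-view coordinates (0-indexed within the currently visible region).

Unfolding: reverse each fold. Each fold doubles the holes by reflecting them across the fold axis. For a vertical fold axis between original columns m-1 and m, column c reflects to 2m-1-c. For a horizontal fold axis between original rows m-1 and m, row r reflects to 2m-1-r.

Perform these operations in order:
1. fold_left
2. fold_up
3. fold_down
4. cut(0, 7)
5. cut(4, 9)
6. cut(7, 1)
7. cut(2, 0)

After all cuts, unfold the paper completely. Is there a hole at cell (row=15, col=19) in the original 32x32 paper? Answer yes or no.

Op 1 fold_left: fold axis v@16; visible region now rows[0,32) x cols[0,16) = 32x16
Op 2 fold_up: fold axis h@16; visible region now rows[0,16) x cols[0,16) = 16x16
Op 3 fold_down: fold axis h@8; visible region now rows[8,16) x cols[0,16) = 8x16
Op 4 cut(0, 7): punch at orig (8,7); cuts so far [(8, 7)]; region rows[8,16) x cols[0,16) = 8x16
Op 5 cut(4, 9): punch at orig (12,9); cuts so far [(8, 7), (12, 9)]; region rows[8,16) x cols[0,16) = 8x16
Op 6 cut(7, 1): punch at orig (15,1); cuts so far [(8, 7), (12, 9), (15, 1)]; region rows[8,16) x cols[0,16) = 8x16
Op 7 cut(2, 0): punch at orig (10,0); cuts so far [(8, 7), (10, 0), (12, 9), (15, 1)]; region rows[8,16) x cols[0,16) = 8x16
Unfold 1 (reflect across h@8): 8 holes -> [(0, 1), (3, 9), (5, 0), (7, 7), (8, 7), (10, 0), (12, 9), (15, 1)]
Unfold 2 (reflect across h@16): 16 holes -> [(0, 1), (3, 9), (5, 0), (7, 7), (8, 7), (10, 0), (12, 9), (15, 1), (16, 1), (19, 9), (21, 0), (23, 7), (24, 7), (26, 0), (28, 9), (31, 1)]
Unfold 3 (reflect across v@16): 32 holes -> [(0, 1), (0, 30), (3, 9), (3, 22), (5, 0), (5, 31), (7, 7), (7, 24), (8, 7), (8, 24), (10, 0), (10, 31), (12, 9), (12, 22), (15, 1), (15, 30), (16, 1), (16, 30), (19, 9), (19, 22), (21, 0), (21, 31), (23, 7), (23, 24), (24, 7), (24, 24), (26, 0), (26, 31), (28, 9), (28, 22), (31, 1), (31, 30)]
Holes: [(0, 1), (0, 30), (3, 9), (3, 22), (5, 0), (5, 31), (7, 7), (7, 24), (8, 7), (8, 24), (10, 0), (10, 31), (12, 9), (12, 22), (15, 1), (15, 30), (16, 1), (16, 30), (19, 9), (19, 22), (21, 0), (21, 31), (23, 7), (23, 24), (24, 7), (24, 24), (26, 0), (26, 31), (28, 9), (28, 22), (31, 1), (31, 30)]

Answer: no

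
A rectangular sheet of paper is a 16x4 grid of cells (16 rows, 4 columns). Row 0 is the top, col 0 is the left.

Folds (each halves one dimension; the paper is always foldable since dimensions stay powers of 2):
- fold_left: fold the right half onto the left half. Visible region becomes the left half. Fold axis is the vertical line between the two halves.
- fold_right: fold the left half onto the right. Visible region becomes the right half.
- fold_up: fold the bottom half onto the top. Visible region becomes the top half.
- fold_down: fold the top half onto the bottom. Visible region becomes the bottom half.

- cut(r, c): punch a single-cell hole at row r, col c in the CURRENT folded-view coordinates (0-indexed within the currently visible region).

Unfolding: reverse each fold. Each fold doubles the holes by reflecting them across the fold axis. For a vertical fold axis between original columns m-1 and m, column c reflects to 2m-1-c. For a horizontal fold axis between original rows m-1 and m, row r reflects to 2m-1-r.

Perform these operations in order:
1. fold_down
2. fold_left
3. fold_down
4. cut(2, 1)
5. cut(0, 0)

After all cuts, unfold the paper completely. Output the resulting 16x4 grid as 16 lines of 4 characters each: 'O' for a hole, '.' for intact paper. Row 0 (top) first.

Op 1 fold_down: fold axis h@8; visible region now rows[8,16) x cols[0,4) = 8x4
Op 2 fold_left: fold axis v@2; visible region now rows[8,16) x cols[0,2) = 8x2
Op 3 fold_down: fold axis h@12; visible region now rows[12,16) x cols[0,2) = 4x2
Op 4 cut(2, 1): punch at orig (14,1); cuts so far [(14, 1)]; region rows[12,16) x cols[0,2) = 4x2
Op 5 cut(0, 0): punch at orig (12,0); cuts so far [(12, 0), (14, 1)]; region rows[12,16) x cols[0,2) = 4x2
Unfold 1 (reflect across h@12): 4 holes -> [(9, 1), (11, 0), (12, 0), (14, 1)]
Unfold 2 (reflect across v@2): 8 holes -> [(9, 1), (9, 2), (11, 0), (11, 3), (12, 0), (12, 3), (14, 1), (14, 2)]
Unfold 3 (reflect across h@8): 16 holes -> [(1, 1), (1, 2), (3, 0), (3, 3), (4, 0), (4, 3), (6, 1), (6, 2), (9, 1), (9, 2), (11, 0), (11, 3), (12, 0), (12, 3), (14, 1), (14, 2)]

Answer: ....
.OO.
....
O..O
O..O
....
.OO.
....
....
.OO.
....
O..O
O..O
....
.OO.
....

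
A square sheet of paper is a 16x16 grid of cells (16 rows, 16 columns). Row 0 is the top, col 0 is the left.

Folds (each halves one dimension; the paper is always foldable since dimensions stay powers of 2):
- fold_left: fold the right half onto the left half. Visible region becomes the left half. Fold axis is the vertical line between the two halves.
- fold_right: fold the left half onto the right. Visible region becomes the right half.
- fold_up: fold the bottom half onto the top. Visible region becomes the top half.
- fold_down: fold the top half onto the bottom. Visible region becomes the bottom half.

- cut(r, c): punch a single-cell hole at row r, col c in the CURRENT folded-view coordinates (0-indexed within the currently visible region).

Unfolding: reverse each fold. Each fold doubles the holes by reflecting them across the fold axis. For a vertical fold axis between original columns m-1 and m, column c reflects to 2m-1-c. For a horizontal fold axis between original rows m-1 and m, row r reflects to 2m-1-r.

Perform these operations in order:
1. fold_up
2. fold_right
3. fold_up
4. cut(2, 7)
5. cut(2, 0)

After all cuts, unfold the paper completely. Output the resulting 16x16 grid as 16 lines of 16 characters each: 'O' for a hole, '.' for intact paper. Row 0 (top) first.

Op 1 fold_up: fold axis h@8; visible region now rows[0,8) x cols[0,16) = 8x16
Op 2 fold_right: fold axis v@8; visible region now rows[0,8) x cols[8,16) = 8x8
Op 3 fold_up: fold axis h@4; visible region now rows[0,4) x cols[8,16) = 4x8
Op 4 cut(2, 7): punch at orig (2,15); cuts so far [(2, 15)]; region rows[0,4) x cols[8,16) = 4x8
Op 5 cut(2, 0): punch at orig (2,8); cuts so far [(2, 8), (2, 15)]; region rows[0,4) x cols[8,16) = 4x8
Unfold 1 (reflect across h@4): 4 holes -> [(2, 8), (2, 15), (5, 8), (5, 15)]
Unfold 2 (reflect across v@8): 8 holes -> [(2, 0), (2, 7), (2, 8), (2, 15), (5, 0), (5, 7), (5, 8), (5, 15)]
Unfold 3 (reflect across h@8): 16 holes -> [(2, 0), (2, 7), (2, 8), (2, 15), (5, 0), (5, 7), (5, 8), (5, 15), (10, 0), (10, 7), (10, 8), (10, 15), (13, 0), (13, 7), (13, 8), (13, 15)]

Answer: ................
................
O......OO......O
................
................
O......OO......O
................
................
................
................
O......OO......O
................
................
O......OO......O
................
................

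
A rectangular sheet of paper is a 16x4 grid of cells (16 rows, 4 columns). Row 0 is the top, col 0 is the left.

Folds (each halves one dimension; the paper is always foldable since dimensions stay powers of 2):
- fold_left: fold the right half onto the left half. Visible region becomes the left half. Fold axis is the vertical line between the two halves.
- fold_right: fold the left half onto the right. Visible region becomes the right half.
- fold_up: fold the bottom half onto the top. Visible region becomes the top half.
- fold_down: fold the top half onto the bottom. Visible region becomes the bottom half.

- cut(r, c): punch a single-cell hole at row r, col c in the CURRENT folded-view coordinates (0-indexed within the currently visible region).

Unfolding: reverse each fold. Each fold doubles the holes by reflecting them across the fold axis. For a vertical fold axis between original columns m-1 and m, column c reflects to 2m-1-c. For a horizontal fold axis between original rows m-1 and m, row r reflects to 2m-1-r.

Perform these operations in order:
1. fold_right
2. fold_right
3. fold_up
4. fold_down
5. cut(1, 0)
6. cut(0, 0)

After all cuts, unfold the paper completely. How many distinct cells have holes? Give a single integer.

Answer: 32

Derivation:
Op 1 fold_right: fold axis v@2; visible region now rows[0,16) x cols[2,4) = 16x2
Op 2 fold_right: fold axis v@3; visible region now rows[0,16) x cols[3,4) = 16x1
Op 3 fold_up: fold axis h@8; visible region now rows[0,8) x cols[3,4) = 8x1
Op 4 fold_down: fold axis h@4; visible region now rows[4,8) x cols[3,4) = 4x1
Op 5 cut(1, 0): punch at orig (5,3); cuts so far [(5, 3)]; region rows[4,8) x cols[3,4) = 4x1
Op 6 cut(0, 0): punch at orig (4,3); cuts so far [(4, 3), (5, 3)]; region rows[4,8) x cols[3,4) = 4x1
Unfold 1 (reflect across h@4): 4 holes -> [(2, 3), (3, 3), (4, 3), (5, 3)]
Unfold 2 (reflect across h@8): 8 holes -> [(2, 3), (3, 3), (4, 3), (5, 3), (10, 3), (11, 3), (12, 3), (13, 3)]
Unfold 3 (reflect across v@3): 16 holes -> [(2, 2), (2, 3), (3, 2), (3, 3), (4, 2), (4, 3), (5, 2), (5, 3), (10, 2), (10, 3), (11, 2), (11, 3), (12, 2), (12, 3), (13, 2), (13, 3)]
Unfold 4 (reflect across v@2): 32 holes -> [(2, 0), (2, 1), (2, 2), (2, 3), (3, 0), (3, 1), (3, 2), (3, 3), (4, 0), (4, 1), (4, 2), (4, 3), (5, 0), (5, 1), (5, 2), (5, 3), (10, 0), (10, 1), (10, 2), (10, 3), (11, 0), (11, 1), (11, 2), (11, 3), (12, 0), (12, 1), (12, 2), (12, 3), (13, 0), (13, 1), (13, 2), (13, 3)]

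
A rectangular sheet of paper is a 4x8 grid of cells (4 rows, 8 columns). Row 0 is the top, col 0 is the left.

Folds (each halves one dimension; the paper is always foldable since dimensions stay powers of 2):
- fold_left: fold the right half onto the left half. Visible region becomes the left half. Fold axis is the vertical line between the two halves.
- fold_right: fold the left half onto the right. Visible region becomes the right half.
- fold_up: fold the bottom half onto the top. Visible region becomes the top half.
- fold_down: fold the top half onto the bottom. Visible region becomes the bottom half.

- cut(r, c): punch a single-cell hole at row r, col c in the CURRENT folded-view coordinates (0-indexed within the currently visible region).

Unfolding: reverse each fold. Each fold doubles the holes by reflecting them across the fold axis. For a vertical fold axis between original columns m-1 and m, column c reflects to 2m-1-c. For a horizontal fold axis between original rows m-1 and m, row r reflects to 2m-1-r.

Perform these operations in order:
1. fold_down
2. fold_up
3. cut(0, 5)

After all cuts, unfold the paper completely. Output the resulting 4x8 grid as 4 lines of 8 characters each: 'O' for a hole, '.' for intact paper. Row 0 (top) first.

Op 1 fold_down: fold axis h@2; visible region now rows[2,4) x cols[0,8) = 2x8
Op 2 fold_up: fold axis h@3; visible region now rows[2,3) x cols[0,8) = 1x8
Op 3 cut(0, 5): punch at orig (2,5); cuts so far [(2, 5)]; region rows[2,3) x cols[0,8) = 1x8
Unfold 1 (reflect across h@3): 2 holes -> [(2, 5), (3, 5)]
Unfold 2 (reflect across h@2): 4 holes -> [(0, 5), (1, 5), (2, 5), (3, 5)]

Answer: .....O..
.....O..
.....O..
.....O..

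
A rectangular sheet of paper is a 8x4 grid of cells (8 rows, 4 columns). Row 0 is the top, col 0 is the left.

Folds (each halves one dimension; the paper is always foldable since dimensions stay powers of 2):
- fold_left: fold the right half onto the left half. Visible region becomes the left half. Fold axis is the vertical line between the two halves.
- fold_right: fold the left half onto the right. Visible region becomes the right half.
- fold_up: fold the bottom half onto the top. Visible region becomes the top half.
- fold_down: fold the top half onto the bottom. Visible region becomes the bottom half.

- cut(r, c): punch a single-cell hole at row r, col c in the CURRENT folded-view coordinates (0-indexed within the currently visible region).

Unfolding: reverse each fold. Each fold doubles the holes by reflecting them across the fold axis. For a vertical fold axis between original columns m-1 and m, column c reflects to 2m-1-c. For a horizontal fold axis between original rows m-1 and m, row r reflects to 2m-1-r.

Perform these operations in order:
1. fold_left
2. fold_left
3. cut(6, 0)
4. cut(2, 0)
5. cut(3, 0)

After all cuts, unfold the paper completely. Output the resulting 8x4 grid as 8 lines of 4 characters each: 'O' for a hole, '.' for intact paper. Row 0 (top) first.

Answer: ....
....
OOOO
OOOO
....
....
OOOO
....

Derivation:
Op 1 fold_left: fold axis v@2; visible region now rows[0,8) x cols[0,2) = 8x2
Op 2 fold_left: fold axis v@1; visible region now rows[0,8) x cols[0,1) = 8x1
Op 3 cut(6, 0): punch at orig (6,0); cuts so far [(6, 0)]; region rows[0,8) x cols[0,1) = 8x1
Op 4 cut(2, 0): punch at orig (2,0); cuts so far [(2, 0), (6, 0)]; region rows[0,8) x cols[0,1) = 8x1
Op 5 cut(3, 0): punch at orig (3,0); cuts so far [(2, 0), (3, 0), (6, 0)]; region rows[0,8) x cols[0,1) = 8x1
Unfold 1 (reflect across v@1): 6 holes -> [(2, 0), (2, 1), (3, 0), (3, 1), (6, 0), (6, 1)]
Unfold 2 (reflect across v@2): 12 holes -> [(2, 0), (2, 1), (2, 2), (2, 3), (3, 0), (3, 1), (3, 2), (3, 3), (6, 0), (6, 1), (6, 2), (6, 3)]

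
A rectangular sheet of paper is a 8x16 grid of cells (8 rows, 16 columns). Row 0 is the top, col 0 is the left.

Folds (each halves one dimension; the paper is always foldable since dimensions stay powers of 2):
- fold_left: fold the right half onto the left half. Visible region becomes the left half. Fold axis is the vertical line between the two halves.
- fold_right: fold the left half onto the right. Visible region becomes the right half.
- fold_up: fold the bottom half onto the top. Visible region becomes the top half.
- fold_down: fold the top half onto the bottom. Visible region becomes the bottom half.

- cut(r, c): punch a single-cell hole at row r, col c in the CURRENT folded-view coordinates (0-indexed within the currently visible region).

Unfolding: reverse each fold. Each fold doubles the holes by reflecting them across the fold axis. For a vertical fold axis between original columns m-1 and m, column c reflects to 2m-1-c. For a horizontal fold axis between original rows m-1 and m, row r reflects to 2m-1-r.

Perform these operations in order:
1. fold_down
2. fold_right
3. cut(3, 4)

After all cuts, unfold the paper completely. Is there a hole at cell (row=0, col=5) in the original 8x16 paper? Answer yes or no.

Answer: no

Derivation:
Op 1 fold_down: fold axis h@4; visible region now rows[4,8) x cols[0,16) = 4x16
Op 2 fold_right: fold axis v@8; visible region now rows[4,8) x cols[8,16) = 4x8
Op 3 cut(3, 4): punch at orig (7,12); cuts so far [(7, 12)]; region rows[4,8) x cols[8,16) = 4x8
Unfold 1 (reflect across v@8): 2 holes -> [(7, 3), (7, 12)]
Unfold 2 (reflect across h@4): 4 holes -> [(0, 3), (0, 12), (7, 3), (7, 12)]
Holes: [(0, 3), (0, 12), (7, 3), (7, 12)]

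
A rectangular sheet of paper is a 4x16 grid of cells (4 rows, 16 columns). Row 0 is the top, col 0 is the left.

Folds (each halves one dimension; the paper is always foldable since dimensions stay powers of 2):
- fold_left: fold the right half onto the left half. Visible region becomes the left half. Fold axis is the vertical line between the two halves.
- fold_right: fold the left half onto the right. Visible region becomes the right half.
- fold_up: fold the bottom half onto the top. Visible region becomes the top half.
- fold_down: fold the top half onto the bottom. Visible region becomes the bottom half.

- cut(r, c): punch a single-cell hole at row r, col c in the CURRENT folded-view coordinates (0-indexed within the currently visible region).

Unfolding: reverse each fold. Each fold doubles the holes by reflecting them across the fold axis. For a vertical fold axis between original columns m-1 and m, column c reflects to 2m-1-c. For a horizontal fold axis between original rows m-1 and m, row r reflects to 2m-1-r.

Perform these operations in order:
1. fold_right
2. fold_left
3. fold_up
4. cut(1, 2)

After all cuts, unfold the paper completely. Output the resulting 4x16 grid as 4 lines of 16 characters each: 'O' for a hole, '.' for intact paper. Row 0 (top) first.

Answer: ................
..O..O....O..O..
..O..O....O..O..
................

Derivation:
Op 1 fold_right: fold axis v@8; visible region now rows[0,4) x cols[8,16) = 4x8
Op 2 fold_left: fold axis v@12; visible region now rows[0,4) x cols[8,12) = 4x4
Op 3 fold_up: fold axis h@2; visible region now rows[0,2) x cols[8,12) = 2x4
Op 4 cut(1, 2): punch at orig (1,10); cuts so far [(1, 10)]; region rows[0,2) x cols[8,12) = 2x4
Unfold 1 (reflect across h@2): 2 holes -> [(1, 10), (2, 10)]
Unfold 2 (reflect across v@12): 4 holes -> [(1, 10), (1, 13), (2, 10), (2, 13)]
Unfold 3 (reflect across v@8): 8 holes -> [(1, 2), (1, 5), (1, 10), (1, 13), (2, 2), (2, 5), (2, 10), (2, 13)]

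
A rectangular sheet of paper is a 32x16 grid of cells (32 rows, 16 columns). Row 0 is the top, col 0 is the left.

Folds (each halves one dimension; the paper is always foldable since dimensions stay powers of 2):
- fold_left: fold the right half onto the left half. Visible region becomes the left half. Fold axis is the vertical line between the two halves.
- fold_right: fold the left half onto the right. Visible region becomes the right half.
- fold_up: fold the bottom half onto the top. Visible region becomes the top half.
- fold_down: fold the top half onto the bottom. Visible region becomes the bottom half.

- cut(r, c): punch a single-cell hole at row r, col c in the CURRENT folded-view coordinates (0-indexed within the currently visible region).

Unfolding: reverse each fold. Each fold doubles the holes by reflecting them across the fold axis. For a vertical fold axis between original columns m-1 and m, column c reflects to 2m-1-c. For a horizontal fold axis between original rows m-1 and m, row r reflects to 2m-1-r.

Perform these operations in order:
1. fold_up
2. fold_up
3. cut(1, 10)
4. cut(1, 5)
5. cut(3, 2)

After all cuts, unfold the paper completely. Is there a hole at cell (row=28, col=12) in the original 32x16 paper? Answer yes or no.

Answer: no

Derivation:
Op 1 fold_up: fold axis h@16; visible region now rows[0,16) x cols[0,16) = 16x16
Op 2 fold_up: fold axis h@8; visible region now rows[0,8) x cols[0,16) = 8x16
Op 3 cut(1, 10): punch at orig (1,10); cuts so far [(1, 10)]; region rows[0,8) x cols[0,16) = 8x16
Op 4 cut(1, 5): punch at orig (1,5); cuts so far [(1, 5), (1, 10)]; region rows[0,8) x cols[0,16) = 8x16
Op 5 cut(3, 2): punch at orig (3,2); cuts so far [(1, 5), (1, 10), (3, 2)]; region rows[0,8) x cols[0,16) = 8x16
Unfold 1 (reflect across h@8): 6 holes -> [(1, 5), (1, 10), (3, 2), (12, 2), (14, 5), (14, 10)]
Unfold 2 (reflect across h@16): 12 holes -> [(1, 5), (1, 10), (3, 2), (12, 2), (14, 5), (14, 10), (17, 5), (17, 10), (19, 2), (28, 2), (30, 5), (30, 10)]
Holes: [(1, 5), (1, 10), (3, 2), (12, 2), (14, 5), (14, 10), (17, 5), (17, 10), (19, 2), (28, 2), (30, 5), (30, 10)]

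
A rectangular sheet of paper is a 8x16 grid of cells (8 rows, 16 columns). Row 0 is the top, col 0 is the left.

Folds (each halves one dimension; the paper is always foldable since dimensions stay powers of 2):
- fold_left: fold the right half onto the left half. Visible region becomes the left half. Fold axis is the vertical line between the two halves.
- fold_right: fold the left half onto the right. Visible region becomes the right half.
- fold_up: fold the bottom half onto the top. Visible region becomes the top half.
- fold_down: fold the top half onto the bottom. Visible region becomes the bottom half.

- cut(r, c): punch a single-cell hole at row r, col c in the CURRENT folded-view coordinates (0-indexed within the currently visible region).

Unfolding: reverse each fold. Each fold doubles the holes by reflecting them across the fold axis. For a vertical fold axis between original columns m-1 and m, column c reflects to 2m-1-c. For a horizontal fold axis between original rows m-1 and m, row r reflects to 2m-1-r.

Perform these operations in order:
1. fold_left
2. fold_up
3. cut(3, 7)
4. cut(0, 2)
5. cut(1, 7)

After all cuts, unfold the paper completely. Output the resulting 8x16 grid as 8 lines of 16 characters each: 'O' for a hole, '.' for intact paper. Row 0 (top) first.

Answer: ..O..........O..
.......OO.......
................
.......OO.......
.......OO.......
................
.......OO.......
..O..........O..

Derivation:
Op 1 fold_left: fold axis v@8; visible region now rows[0,8) x cols[0,8) = 8x8
Op 2 fold_up: fold axis h@4; visible region now rows[0,4) x cols[0,8) = 4x8
Op 3 cut(3, 7): punch at orig (3,7); cuts so far [(3, 7)]; region rows[0,4) x cols[0,8) = 4x8
Op 4 cut(0, 2): punch at orig (0,2); cuts so far [(0, 2), (3, 7)]; region rows[0,4) x cols[0,8) = 4x8
Op 5 cut(1, 7): punch at orig (1,7); cuts so far [(0, 2), (1, 7), (3, 7)]; region rows[0,4) x cols[0,8) = 4x8
Unfold 1 (reflect across h@4): 6 holes -> [(0, 2), (1, 7), (3, 7), (4, 7), (6, 7), (7, 2)]
Unfold 2 (reflect across v@8): 12 holes -> [(0, 2), (0, 13), (1, 7), (1, 8), (3, 7), (3, 8), (4, 7), (4, 8), (6, 7), (6, 8), (7, 2), (7, 13)]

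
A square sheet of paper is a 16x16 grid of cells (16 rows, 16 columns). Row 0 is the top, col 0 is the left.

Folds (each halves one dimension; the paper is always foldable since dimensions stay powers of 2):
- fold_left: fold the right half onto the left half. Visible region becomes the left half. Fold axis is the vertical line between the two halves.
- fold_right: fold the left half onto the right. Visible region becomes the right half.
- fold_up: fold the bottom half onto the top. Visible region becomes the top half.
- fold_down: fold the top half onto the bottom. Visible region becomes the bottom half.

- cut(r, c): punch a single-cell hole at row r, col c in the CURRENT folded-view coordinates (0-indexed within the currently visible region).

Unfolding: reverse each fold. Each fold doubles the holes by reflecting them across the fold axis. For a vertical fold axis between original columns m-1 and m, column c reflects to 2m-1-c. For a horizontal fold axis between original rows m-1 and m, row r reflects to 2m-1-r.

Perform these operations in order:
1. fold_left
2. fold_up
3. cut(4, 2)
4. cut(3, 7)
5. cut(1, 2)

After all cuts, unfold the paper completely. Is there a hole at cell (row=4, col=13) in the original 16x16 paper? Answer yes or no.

Op 1 fold_left: fold axis v@8; visible region now rows[0,16) x cols[0,8) = 16x8
Op 2 fold_up: fold axis h@8; visible region now rows[0,8) x cols[0,8) = 8x8
Op 3 cut(4, 2): punch at orig (4,2); cuts so far [(4, 2)]; region rows[0,8) x cols[0,8) = 8x8
Op 4 cut(3, 7): punch at orig (3,7); cuts so far [(3, 7), (4, 2)]; region rows[0,8) x cols[0,8) = 8x8
Op 5 cut(1, 2): punch at orig (1,2); cuts so far [(1, 2), (3, 7), (4, 2)]; region rows[0,8) x cols[0,8) = 8x8
Unfold 1 (reflect across h@8): 6 holes -> [(1, 2), (3, 7), (4, 2), (11, 2), (12, 7), (14, 2)]
Unfold 2 (reflect across v@8): 12 holes -> [(1, 2), (1, 13), (3, 7), (3, 8), (4, 2), (4, 13), (11, 2), (11, 13), (12, 7), (12, 8), (14, 2), (14, 13)]
Holes: [(1, 2), (1, 13), (3, 7), (3, 8), (4, 2), (4, 13), (11, 2), (11, 13), (12, 7), (12, 8), (14, 2), (14, 13)]

Answer: yes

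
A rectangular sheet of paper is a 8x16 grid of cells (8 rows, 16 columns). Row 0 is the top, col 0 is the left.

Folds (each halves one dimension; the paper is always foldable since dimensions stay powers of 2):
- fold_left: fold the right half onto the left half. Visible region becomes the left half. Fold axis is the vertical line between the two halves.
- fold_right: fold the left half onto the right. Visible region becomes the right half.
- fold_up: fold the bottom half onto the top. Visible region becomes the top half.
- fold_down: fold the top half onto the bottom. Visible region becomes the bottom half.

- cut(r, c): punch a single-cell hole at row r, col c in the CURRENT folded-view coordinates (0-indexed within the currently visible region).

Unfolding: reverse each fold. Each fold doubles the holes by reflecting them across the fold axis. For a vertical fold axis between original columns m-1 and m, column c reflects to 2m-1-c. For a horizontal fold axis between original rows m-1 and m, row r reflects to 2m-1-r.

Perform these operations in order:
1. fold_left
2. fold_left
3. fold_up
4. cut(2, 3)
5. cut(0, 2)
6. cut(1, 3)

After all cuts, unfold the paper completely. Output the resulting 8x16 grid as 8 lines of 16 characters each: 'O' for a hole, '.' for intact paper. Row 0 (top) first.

Answer: ..O..O....O..O..
...OO......OO...
...OO......OO...
................
................
...OO......OO...
...OO......OO...
..O..O....O..O..

Derivation:
Op 1 fold_left: fold axis v@8; visible region now rows[0,8) x cols[0,8) = 8x8
Op 2 fold_left: fold axis v@4; visible region now rows[0,8) x cols[0,4) = 8x4
Op 3 fold_up: fold axis h@4; visible region now rows[0,4) x cols[0,4) = 4x4
Op 4 cut(2, 3): punch at orig (2,3); cuts so far [(2, 3)]; region rows[0,4) x cols[0,4) = 4x4
Op 5 cut(0, 2): punch at orig (0,2); cuts so far [(0, 2), (2, 3)]; region rows[0,4) x cols[0,4) = 4x4
Op 6 cut(1, 3): punch at orig (1,3); cuts so far [(0, 2), (1, 3), (2, 3)]; region rows[0,4) x cols[0,4) = 4x4
Unfold 1 (reflect across h@4): 6 holes -> [(0, 2), (1, 3), (2, 3), (5, 3), (6, 3), (7, 2)]
Unfold 2 (reflect across v@4): 12 holes -> [(0, 2), (0, 5), (1, 3), (1, 4), (2, 3), (2, 4), (5, 3), (5, 4), (6, 3), (6, 4), (7, 2), (7, 5)]
Unfold 3 (reflect across v@8): 24 holes -> [(0, 2), (0, 5), (0, 10), (0, 13), (1, 3), (1, 4), (1, 11), (1, 12), (2, 3), (2, 4), (2, 11), (2, 12), (5, 3), (5, 4), (5, 11), (5, 12), (6, 3), (6, 4), (6, 11), (6, 12), (7, 2), (7, 5), (7, 10), (7, 13)]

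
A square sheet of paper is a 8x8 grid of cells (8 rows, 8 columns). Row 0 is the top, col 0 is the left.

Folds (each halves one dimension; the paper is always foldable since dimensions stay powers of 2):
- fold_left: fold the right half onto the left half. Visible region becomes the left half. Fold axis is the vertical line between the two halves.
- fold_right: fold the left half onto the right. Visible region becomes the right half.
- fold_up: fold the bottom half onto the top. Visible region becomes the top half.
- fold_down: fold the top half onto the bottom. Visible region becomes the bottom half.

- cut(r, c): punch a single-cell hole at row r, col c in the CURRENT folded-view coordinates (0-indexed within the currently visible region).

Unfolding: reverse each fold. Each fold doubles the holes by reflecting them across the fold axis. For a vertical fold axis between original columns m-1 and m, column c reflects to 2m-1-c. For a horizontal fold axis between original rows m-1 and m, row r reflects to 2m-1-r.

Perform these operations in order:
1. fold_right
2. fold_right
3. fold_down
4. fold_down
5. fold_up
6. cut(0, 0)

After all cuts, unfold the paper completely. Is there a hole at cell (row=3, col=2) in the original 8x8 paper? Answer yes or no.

Answer: yes

Derivation:
Op 1 fold_right: fold axis v@4; visible region now rows[0,8) x cols[4,8) = 8x4
Op 2 fold_right: fold axis v@6; visible region now rows[0,8) x cols[6,8) = 8x2
Op 3 fold_down: fold axis h@4; visible region now rows[4,8) x cols[6,8) = 4x2
Op 4 fold_down: fold axis h@6; visible region now rows[6,8) x cols[6,8) = 2x2
Op 5 fold_up: fold axis h@7; visible region now rows[6,7) x cols[6,8) = 1x2
Op 6 cut(0, 0): punch at orig (6,6); cuts so far [(6, 6)]; region rows[6,7) x cols[6,8) = 1x2
Unfold 1 (reflect across h@7): 2 holes -> [(6, 6), (7, 6)]
Unfold 2 (reflect across h@6): 4 holes -> [(4, 6), (5, 6), (6, 6), (7, 6)]
Unfold 3 (reflect across h@4): 8 holes -> [(0, 6), (1, 6), (2, 6), (3, 6), (4, 6), (5, 6), (6, 6), (7, 6)]
Unfold 4 (reflect across v@6): 16 holes -> [(0, 5), (0, 6), (1, 5), (1, 6), (2, 5), (2, 6), (3, 5), (3, 6), (4, 5), (4, 6), (5, 5), (5, 6), (6, 5), (6, 6), (7, 5), (7, 6)]
Unfold 5 (reflect across v@4): 32 holes -> [(0, 1), (0, 2), (0, 5), (0, 6), (1, 1), (1, 2), (1, 5), (1, 6), (2, 1), (2, 2), (2, 5), (2, 6), (3, 1), (3, 2), (3, 5), (3, 6), (4, 1), (4, 2), (4, 5), (4, 6), (5, 1), (5, 2), (5, 5), (5, 6), (6, 1), (6, 2), (6, 5), (6, 6), (7, 1), (7, 2), (7, 5), (7, 6)]
Holes: [(0, 1), (0, 2), (0, 5), (0, 6), (1, 1), (1, 2), (1, 5), (1, 6), (2, 1), (2, 2), (2, 5), (2, 6), (3, 1), (3, 2), (3, 5), (3, 6), (4, 1), (4, 2), (4, 5), (4, 6), (5, 1), (5, 2), (5, 5), (5, 6), (6, 1), (6, 2), (6, 5), (6, 6), (7, 1), (7, 2), (7, 5), (7, 6)]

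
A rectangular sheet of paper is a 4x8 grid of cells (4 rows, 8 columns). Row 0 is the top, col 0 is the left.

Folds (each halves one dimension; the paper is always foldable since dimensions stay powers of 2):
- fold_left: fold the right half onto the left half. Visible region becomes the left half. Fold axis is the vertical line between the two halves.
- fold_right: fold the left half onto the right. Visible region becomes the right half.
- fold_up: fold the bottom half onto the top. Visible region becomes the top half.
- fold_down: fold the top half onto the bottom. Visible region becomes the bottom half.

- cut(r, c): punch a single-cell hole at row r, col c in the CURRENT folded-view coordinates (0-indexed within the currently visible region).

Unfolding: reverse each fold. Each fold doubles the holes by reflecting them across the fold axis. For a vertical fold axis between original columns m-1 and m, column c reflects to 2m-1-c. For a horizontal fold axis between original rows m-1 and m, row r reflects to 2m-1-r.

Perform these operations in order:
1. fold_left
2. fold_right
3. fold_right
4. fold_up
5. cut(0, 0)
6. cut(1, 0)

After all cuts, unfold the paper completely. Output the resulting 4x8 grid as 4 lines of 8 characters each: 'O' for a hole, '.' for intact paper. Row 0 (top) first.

Answer: OOOOOOOO
OOOOOOOO
OOOOOOOO
OOOOOOOO

Derivation:
Op 1 fold_left: fold axis v@4; visible region now rows[0,4) x cols[0,4) = 4x4
Op 2 fold_right: fold axis v@2; visible region now rows[0,4) x cols[2,4) = 4x2
Op 3 fold_right: fold axis v@3; visible region now rows[0,4) x cols[3,4) = 4x1
Op 4 fold_up: fold axis h@2; visible region now rows[0,2) x cols[3,4) = 2x1
Op 5 cut(0, 0): punch at orig (0,3); cuts so far [(0, 3)]; region rows[0,2) x cols[3,4) = 2x1
Op 6 cut(1, 0): punch at orig (1,3); cuts so far [(0, 3), (1, 3)]; region rows[0,2) x cols[3,4) = 2x1
Unfold 1 (reflect across h@2): 4 holes -> [(0, 3), (1, 3), (2, 3), (3, 3)]
Unfold 2 (reflect across v@3): 8 holes -> [(0, 2), (0, 3), (1, 2), (1, 3), (2, 2), (2, 3), (3, 2), (3, 3)]
Unfold 3 (reflect across v@2): 16 holes -> [(0, 0), (0, 1), (0, 2), (0, 3), (1, 0), (1, 1), (1, 2), (1, 3), (2, 0), (2, 1), (2, 2), (2, 3), (3, 0), (3, 1), (3, 2), (3, 3)]
Unfold 4 (reflect across v@4): 32 holes -> [(0, 0), (0, 1), (0, 2), (0, 3), (0, 4), (0, 5), (0, 6), (0, 7), (1, 0), (1, 1), (1, 2), (1, 3), (1, 4), (1, 5), (1, 6), (1, 7), (2, 0), (2, 1), (2, 2), (2, 3), (2, 4), (2, 5), (2, 6), (2, 7), (3, 0), (3, 1), (3, 2), (3, 3), (3, 4), (3, 5), (3, 6), (3, 7)]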